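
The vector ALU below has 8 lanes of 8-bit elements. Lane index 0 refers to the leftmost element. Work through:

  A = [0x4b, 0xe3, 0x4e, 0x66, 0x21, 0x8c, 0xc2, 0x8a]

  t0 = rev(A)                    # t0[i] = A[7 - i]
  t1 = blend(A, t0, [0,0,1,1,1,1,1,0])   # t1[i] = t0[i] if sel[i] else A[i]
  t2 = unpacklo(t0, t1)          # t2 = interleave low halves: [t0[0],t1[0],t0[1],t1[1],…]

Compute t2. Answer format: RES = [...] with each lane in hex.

RES = [0x8a, 0x4b, 0xc2, 0xe3, 0x8c, 0x8c, 0x21, 0x21]

t0 = [0x8a, 0xc2, 0x8c, 0x21, 0x66, 0x4e, 0xe3, 0x4b]
t1 = [0x4b, 0xe3, 0x8c, 0x21, 0x66, 0x4e, 0xe3, 0x8a]
t2 = [0x8a, 0x4b, 0xc2, 0xe3, 0x8c, 0x8c, 0x21, 0x21]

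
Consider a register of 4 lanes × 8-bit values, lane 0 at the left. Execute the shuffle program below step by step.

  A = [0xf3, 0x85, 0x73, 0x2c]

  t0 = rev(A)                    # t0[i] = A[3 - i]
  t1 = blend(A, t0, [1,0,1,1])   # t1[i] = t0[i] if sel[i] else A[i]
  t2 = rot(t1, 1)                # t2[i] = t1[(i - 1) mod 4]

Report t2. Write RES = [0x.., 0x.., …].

→ t0 |2c|73|85|f3|
→ t1 |2c|85|85|f3|
→ t2 |f3|2c|85|85|

RES = [0xf3, 0x2c, 0x85, 0x85]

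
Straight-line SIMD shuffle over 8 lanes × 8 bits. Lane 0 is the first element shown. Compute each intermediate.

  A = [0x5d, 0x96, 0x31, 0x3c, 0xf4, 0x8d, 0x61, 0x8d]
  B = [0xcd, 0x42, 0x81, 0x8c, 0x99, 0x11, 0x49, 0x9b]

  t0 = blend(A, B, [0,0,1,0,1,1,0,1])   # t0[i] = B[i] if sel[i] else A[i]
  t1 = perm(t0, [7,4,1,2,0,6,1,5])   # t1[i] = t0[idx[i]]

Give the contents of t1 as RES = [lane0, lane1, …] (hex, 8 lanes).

  t0: 5d 96 81 3c 99 11 61 9b
  t1: 9b 99 96 81 5d 61 96 11

RES = [ 0x9b  0x99  0x96  0x81  0x5d  0x61  0x96  0x11 ]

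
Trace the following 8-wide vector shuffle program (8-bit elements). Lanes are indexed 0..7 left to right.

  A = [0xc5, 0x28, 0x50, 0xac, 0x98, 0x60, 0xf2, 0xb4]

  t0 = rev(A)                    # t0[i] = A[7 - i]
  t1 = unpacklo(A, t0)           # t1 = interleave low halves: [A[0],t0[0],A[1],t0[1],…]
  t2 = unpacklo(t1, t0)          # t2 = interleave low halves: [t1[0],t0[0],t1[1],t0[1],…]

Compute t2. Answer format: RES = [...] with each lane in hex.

t0 = [0xb4, 0xf2, 0x60, 0x98, 0xac, 0x50, 0x28, 0xc5]
t1 = [0xc5, 0xb4, 0x28, 0xf2, 0x50, 0x60, 0xac, 0x98]
t2 = [0xc5, 0xb4, 0xb4, 0xf2, 0x28, 0x60, 0xf2, 0x98]

RES = [0xc5, 0xb4, 0xb4, 0xf2, 0x28, 0x60, 0xf2, 0x98]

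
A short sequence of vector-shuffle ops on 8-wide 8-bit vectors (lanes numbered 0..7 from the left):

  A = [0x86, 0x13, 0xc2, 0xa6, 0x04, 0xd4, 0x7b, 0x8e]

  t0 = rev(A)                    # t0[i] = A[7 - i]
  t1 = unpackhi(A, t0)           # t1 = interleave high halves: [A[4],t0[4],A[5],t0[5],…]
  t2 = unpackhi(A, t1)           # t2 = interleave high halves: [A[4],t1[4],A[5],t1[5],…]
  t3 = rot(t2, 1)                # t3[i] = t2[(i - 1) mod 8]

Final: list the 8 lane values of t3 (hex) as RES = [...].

  t0: 8e 7b d4 04 a6 c2 13 86
  t1: 04 a6 d4 c2 7b 13 8e 86
  t2: 04 7b d4 13 7b 8e 8e 86
  t3: 86 04 7b d4 13 7b 8e 8e

RES = [ 0x86  0x04  0x7b  0xd4  0x13  0x7b  0x8e  0x8e ]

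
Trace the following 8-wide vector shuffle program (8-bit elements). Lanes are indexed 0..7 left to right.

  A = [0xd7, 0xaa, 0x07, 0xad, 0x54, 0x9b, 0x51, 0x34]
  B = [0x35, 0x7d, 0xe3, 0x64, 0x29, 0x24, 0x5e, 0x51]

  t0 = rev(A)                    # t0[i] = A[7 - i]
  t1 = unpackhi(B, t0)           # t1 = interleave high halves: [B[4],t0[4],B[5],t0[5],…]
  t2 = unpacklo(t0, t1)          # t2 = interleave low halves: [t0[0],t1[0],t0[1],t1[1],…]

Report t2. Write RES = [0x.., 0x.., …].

RES = [0x34, 0x29, 0x51, 0xad, 0x9b, 0x24, 0x54, 0x07]

→ t0 |34|51|9b|54|ad|07|aa|d7|
→ t1 |29|ad|24|07|5e|aa|51|d7|
→ t2 |34|29|51|ad|9b|24|54|07|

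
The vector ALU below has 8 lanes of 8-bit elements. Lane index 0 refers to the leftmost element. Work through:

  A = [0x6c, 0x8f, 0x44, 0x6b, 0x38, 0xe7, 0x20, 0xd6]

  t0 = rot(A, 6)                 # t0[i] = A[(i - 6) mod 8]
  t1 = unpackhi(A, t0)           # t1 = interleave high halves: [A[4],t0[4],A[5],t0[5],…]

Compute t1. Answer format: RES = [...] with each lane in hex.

RES = [0x38, 0x20, 0xe7, 0xd6, 0x20, 0x6c, 0xd6, 0x8f]

→ t0 |44|6b|38|e7|20|d6|6c|8f|
→ t1 |38|20|e7|d6|20|6c|d6|8f|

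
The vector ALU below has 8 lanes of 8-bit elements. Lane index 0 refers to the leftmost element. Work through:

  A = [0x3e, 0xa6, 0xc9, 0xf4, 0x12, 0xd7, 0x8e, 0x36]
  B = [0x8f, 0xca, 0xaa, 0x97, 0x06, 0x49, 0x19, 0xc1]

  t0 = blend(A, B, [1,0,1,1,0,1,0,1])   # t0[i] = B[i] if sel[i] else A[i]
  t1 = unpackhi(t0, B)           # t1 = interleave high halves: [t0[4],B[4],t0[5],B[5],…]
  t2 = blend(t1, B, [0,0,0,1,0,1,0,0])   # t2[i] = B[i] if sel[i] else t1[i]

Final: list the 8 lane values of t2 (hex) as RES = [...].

t0 = [0x8f, 0xa6, 0xaa, 0x97, 0x12, 0x49, 0x8e, 0xc1]
t1 = [0x12, 0x06, 0x49, 0x49, 0x8e, 0x19, 0xc1, 0xc1]
t2 = [0x12, 0x06, 0x49, 0x97, 0x8e, 0x49, 0xc1, 0xc1]

RES = [ 0x12  0x06  0x49  0x97  0x8e  0x49  0xc1  0xc1 ]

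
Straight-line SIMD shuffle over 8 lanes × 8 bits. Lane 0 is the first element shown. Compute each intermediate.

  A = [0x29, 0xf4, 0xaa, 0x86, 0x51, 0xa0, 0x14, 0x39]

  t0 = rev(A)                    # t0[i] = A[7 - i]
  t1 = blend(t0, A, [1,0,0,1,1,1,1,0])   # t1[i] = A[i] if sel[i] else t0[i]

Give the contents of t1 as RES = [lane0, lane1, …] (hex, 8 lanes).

→ t0 |39|14|a0|51|86|aa|f4|29|
→ t1 |29|14|a0|86|51|a0|14|29|

RES = [ 0x29  0x14  0xa0  0x86  0x51  0xa0  0x14  0x29 ]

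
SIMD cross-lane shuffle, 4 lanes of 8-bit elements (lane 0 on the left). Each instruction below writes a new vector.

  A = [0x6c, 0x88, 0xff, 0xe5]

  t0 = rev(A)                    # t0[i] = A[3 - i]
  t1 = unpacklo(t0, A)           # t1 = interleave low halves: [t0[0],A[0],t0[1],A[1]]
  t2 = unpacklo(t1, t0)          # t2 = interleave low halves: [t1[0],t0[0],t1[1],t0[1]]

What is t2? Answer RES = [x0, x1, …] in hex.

t0 = [0xe5, 0xff, 0x88, 0x6c]
t1 = [0xe5, 0x6c, 0xff, 0x88]
t2 = [0xe5, 0xe5, 0x6c, 0xff]

RES = [ 0xe5  0xe5  0x6c  0xff ]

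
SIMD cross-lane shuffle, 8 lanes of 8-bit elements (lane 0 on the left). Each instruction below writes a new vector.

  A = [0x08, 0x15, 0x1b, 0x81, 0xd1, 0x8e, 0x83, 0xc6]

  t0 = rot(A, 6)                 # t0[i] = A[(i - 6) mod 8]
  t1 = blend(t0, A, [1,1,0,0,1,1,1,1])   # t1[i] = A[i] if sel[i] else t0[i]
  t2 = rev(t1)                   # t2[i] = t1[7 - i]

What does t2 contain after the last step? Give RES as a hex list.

RES = [0xc6, 0x83, 0x8e, 0xd1, 0x8e, 0xd1, 0x15, 0x08]

  t0: 1b 81 d1 8e 83 c6 08 15
  t1: 08 15 d1 8e d1 8e 83 c6
  t2: c6 83 8e d1 8e d1 15 08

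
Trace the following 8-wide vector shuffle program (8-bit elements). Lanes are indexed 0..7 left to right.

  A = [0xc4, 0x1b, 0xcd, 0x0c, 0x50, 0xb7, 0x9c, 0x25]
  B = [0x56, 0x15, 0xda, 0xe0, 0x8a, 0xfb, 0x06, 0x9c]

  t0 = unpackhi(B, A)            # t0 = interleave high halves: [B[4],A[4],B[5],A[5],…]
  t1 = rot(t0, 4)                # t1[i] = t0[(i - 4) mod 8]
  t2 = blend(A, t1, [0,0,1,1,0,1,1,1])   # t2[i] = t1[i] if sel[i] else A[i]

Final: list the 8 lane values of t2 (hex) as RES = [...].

RES = [0xc4, 0x1b, 0x9c, 0x25, 0x50, 0x50, 0xfb, 0xb7]

  t0: 8a 50 fb b7 06 9c 9c 25
  t1: 06 9c 9c 25 8a 50 fb b7
  t2: c4 1b 9c 25 50 50 fb b7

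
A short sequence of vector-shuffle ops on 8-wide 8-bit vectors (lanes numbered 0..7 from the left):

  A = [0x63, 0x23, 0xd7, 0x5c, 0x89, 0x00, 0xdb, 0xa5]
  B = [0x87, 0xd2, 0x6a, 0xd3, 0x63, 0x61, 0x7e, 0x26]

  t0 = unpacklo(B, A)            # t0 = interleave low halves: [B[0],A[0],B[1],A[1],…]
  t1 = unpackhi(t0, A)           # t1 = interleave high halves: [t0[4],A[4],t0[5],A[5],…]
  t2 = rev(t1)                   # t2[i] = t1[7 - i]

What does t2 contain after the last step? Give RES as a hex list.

t0 = [0x87, 0x63, 0xd2, 0x23, 0x6a, 0xd7, 0xd3, 0x5c]
t1 = [0x6a, 0x89, 0xd7, 0x00, 0xd3, 0xdb, 0x5c, 0xa5]
t2 = [0xa5, 0x5c, 0xdb, 0xd3, 0x00, 0xd7, 0x89, 0x6a]

RES = [ 0xa5  0x5c  0xdb  0xd3  0x00  0xd7  0x89  0x6a ]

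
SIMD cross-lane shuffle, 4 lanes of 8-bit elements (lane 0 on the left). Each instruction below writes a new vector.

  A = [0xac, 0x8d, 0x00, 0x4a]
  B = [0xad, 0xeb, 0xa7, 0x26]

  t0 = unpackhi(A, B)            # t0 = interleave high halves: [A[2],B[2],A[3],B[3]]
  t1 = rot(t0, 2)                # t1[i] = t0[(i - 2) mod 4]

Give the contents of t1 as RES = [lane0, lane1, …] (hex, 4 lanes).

  t0: 00 a7 4a 26
  t1: 4a 26 00 a7

RES = [0x4a, 0x26, 0x00, 0xa7]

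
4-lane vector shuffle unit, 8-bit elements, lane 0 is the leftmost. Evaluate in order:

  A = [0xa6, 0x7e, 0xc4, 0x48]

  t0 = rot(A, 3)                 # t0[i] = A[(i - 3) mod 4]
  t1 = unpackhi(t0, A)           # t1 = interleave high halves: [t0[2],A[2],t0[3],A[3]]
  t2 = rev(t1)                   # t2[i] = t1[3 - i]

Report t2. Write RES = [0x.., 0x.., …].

→ t0 |7e|c4|48|a6|
→ t1 |48|c4|a6|48|
→ t2 |48|a6|c4|48|

RES = [0x48, 0xa6, 0xc4, 0x48]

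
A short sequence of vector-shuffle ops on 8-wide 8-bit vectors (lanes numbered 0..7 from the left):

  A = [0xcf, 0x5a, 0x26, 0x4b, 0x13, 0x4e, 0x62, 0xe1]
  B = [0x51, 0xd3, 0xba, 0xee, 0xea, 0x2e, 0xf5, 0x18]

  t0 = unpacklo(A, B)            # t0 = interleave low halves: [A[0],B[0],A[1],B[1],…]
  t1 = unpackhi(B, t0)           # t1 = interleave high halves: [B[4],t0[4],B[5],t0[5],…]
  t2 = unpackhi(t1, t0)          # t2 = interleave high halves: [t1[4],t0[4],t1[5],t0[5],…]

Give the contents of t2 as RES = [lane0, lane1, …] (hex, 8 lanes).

  t0: cf 51 5a d3 26 ba 4b ee
  t1: ea 26 2e ba f5 4b 18 ee
  t2: f5 26 4b ba 18 4b ee ee

RES = [ 0xf5  0x26  0x4b  0xba  0x18  0x4b  0xee  0xee ]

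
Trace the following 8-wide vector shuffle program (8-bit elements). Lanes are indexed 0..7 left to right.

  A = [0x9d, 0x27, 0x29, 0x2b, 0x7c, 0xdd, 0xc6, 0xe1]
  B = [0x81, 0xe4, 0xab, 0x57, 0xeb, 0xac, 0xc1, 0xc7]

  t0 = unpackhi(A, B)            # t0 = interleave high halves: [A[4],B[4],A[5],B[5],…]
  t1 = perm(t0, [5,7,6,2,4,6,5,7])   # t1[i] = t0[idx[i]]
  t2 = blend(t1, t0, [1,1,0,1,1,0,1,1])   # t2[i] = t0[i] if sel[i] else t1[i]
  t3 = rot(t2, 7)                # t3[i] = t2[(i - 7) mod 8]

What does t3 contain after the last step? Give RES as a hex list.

→ t0 |7c|eb|dd|ac|c6|c1|e1|c7|
→ t1 |c1|c7|e1|dd|c6|e1|c1|c7|
→ t2 |7c|eb|e1|ac|c6|e1|e1|c7|
→ t3 |eb|e1|ac|c6|e1|e1|c7|7c|

RES = [0xeb, 0xe1, 0xac, 0xc6, 0xe1, 0xe1, 0xc7, 0x7c]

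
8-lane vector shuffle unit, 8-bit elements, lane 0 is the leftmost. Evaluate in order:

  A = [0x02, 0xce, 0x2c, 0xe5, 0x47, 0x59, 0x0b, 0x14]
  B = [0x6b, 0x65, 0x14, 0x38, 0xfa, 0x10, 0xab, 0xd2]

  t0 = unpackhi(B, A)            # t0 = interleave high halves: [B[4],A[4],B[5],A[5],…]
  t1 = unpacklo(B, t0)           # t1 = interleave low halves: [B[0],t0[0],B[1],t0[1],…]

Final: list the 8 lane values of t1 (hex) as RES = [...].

RES = [ 0x6b  0xfa  0x65  0x47  0x14  0x10  0x38  0x59 ]

  t0: fa 47 10 59 ab 0b d2 14
  t1: 6b fa 65 47 14 10 38 59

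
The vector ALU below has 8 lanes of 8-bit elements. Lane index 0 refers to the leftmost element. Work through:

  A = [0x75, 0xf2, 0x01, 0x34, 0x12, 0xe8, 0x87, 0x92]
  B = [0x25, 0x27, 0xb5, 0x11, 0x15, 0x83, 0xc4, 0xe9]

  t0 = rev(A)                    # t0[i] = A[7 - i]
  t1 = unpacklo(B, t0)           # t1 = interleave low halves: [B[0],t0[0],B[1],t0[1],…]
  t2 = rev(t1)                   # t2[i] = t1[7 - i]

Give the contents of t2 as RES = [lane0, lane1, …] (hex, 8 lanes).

RES = [0x12, 0x11, 0xe8, 0xb5, 0x87, 0x27, 0x92, 0x25]

  t0: 92 87 e8 12 34 01 f2 75
  t1: 25 92 27 87 b5 e8 11 12
  t2: 12 11 e8 b5 87 27 92 25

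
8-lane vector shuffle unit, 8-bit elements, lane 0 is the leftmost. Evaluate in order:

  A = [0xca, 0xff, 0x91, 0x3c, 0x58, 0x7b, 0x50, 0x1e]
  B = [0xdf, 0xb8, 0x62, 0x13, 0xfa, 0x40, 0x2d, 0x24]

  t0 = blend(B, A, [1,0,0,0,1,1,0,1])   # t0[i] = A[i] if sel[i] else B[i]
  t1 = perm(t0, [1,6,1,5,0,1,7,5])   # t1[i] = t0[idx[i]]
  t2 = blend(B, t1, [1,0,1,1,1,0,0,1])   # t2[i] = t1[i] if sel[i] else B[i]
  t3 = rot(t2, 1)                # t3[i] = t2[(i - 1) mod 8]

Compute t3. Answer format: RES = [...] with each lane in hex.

  t0: ca b8 62 13 58 7b 2d 1e
  t1: b8 2d b8 7b ca b8 1e 7b
  t2: b8 b8 b8 7b ca 40 2d 7b
  t3: 7b b8 b8 b8 7b ca 40 2d

RES = [ 0x7b  0xb8  0xb8  0xb8  0x7b  0xca  0x40  0x2d ]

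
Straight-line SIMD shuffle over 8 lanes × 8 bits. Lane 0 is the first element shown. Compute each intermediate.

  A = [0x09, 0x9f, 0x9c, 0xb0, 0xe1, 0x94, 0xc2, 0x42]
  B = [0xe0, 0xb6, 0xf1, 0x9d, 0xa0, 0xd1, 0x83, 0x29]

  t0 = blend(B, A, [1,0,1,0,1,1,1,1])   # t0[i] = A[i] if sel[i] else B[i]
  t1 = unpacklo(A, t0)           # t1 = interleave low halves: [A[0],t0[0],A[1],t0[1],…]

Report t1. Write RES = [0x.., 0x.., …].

RES = [ 0x09  0x09  0x9f  0xb6  0x9c  0x9c  0xb0  0x9d ]

  t0: 09 b6 9c 9d e1 94 c2 42
  t1: 09 09 9f b6 9c 9c b0 9d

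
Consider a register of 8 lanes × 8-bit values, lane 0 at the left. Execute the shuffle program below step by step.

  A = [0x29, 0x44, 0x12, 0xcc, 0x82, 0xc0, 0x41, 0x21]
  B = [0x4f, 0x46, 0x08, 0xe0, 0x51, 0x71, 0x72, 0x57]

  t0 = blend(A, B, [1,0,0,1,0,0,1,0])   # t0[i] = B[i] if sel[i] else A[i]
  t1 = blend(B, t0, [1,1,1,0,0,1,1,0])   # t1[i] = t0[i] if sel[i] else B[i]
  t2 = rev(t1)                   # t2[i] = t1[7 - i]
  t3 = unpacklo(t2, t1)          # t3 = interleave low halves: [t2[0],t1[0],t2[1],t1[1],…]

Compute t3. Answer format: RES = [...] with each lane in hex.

RES = [0x57, 0x4f, 0x72, 0x44, 0xc0, 0x12, 0x51, 0xe0]

  t0: 4f 44 12 e0 82 c0 72 21
  t1: 4f 44 12 e0 51 c0 72 57
  t2: 57 72 c0 51 e0 12 44 4f
  t3: 57 4f 72 44 c0 12 51 e0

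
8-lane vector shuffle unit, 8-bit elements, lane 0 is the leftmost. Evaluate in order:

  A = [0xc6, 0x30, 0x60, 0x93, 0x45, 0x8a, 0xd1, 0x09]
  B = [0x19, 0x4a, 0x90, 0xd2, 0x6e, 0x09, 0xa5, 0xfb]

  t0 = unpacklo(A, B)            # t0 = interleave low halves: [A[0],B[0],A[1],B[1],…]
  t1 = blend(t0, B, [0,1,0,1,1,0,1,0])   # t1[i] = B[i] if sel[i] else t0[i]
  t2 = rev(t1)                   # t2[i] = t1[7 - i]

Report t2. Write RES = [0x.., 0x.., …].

  t0: c6 19 30 4a 60 90 93 d2
  t1: c6 4a 30 d2 6e 90 a5 d2
  t2: d2 a5 90 6e d2 30 4a c6

RES = [0xd2, 0xa5, 0x90, 0x6e, 0xd2, 0x30, 0x4a, 0xc6]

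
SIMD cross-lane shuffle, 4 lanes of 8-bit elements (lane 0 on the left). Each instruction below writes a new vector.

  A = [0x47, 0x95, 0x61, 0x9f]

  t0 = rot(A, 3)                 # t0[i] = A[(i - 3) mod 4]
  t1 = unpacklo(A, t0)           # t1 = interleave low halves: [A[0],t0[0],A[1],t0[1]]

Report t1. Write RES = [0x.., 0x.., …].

RES = [0x47, 0x95, 0x95, 0x61]

  t0: 95 61 9f 47
  t1: 47 95 95 61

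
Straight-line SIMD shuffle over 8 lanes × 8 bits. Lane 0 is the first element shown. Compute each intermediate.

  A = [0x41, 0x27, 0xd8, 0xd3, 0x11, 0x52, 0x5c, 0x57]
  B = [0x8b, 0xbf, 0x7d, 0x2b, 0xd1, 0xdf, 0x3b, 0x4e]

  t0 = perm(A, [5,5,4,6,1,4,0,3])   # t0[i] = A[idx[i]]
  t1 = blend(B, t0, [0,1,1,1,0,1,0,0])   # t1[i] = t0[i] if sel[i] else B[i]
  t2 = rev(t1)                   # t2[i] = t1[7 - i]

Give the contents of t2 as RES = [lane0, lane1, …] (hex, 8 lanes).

t0 = [0x52, 0x52, 0x11, 0x5c, 0x27, 0x11, 0x41, 0xd3]
t1 = [0x8b, 0x52, 0x11, 0x5c, 0xd1, 0x11, 0x3b, 0x4e]
t2 = [0x4e, 0x3b, 0x11, 0xd1, 0x5c, 0x11, 0x52, 0x8b]

RES = [0x4e, 0x3b, 0x11, 0xd1, 0x5c, 0x11, 0x52, 0x8b]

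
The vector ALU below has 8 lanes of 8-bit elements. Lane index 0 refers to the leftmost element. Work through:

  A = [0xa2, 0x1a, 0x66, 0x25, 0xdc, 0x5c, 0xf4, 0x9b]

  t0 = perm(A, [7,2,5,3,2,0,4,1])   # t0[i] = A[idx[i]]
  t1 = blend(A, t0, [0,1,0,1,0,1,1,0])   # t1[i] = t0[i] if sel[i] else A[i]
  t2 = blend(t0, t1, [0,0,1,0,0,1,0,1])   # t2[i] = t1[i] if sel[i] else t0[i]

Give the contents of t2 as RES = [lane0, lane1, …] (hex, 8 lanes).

t0 = [0x9b, 0x66, 0x5c, 0x25, 0x66, 0xa2, 0xdc, 0x1a]
t1 = [0xa2, 0x66, 0x66, 0x25, 0xdc, 0xa2, 0xdc, 0x9b]
t2 = [0x9b, 0x66, 0x66, 0x25, 0x66, 0xa2, 0xdc, 0x9b]

RES = [0x9b, 0x66, 0x66, 0x25, 0x66, 0xa2, 0xdc, 0x9b]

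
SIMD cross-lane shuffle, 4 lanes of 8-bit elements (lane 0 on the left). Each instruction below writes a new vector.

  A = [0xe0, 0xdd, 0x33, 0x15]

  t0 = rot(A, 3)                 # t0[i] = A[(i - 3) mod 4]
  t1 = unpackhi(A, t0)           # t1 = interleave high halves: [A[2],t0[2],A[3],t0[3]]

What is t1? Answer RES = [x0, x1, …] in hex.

RES = [0x33, 0x15, 0x15, 0xe0]

  t0: dd 33 15 e0
  t1: 33 15 15 e0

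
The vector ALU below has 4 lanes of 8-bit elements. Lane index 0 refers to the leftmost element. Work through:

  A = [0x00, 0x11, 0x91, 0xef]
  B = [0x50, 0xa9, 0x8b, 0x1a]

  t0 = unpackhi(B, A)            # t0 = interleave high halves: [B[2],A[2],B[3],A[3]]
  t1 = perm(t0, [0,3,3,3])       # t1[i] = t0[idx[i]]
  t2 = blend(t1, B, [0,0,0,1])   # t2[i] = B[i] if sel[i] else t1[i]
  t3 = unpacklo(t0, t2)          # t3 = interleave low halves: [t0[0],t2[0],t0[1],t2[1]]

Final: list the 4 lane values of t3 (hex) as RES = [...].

RES = [ 0x8b  0x8b  0x91  0xef ]

t0 = [0x8b, 0x91, 0x1a, 0xef]
t1 = [0x8b, 0xef, 0xef, 0xef]
t2 = [0x8b, 0xef, 0xef, 0x1a]
t3 = [0x8b, 0x8b, 0x91, 0xef]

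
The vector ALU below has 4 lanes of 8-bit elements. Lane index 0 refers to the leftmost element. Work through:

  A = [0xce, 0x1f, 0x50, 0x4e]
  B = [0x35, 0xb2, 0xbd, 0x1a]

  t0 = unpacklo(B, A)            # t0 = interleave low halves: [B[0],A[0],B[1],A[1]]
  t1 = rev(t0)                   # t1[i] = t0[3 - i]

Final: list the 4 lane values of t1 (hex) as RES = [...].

RES = [0x1f, 0xb2, 0xce, 0x35]

  t0: 35 ce b2 1f
  t1: 1f b2 ce 35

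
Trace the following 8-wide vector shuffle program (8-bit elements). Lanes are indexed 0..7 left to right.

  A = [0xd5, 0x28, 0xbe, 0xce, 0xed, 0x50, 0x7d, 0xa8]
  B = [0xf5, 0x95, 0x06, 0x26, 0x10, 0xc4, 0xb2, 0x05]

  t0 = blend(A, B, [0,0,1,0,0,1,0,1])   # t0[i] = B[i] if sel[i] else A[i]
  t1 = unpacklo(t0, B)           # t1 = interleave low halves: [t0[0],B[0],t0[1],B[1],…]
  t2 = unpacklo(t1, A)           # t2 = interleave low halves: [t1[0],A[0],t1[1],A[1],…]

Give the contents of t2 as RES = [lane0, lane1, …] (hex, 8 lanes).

t0 = [0xd5, 0x28, 0x06, 0xce, 0xed, 0xc4, 0x7d, 0x05]
t1 = [0xd5, 0xf5, 0x28, 0x95, 0x06, 0x06, 0xce, 0x26]
t2 = [0xd5, 0xd5, 0xf5, 0x28, 0x28, 0xbe, 0x95, 0xce]

RES = [0xd5, 0xd5, 0xf5, 0x28, 0x28, 0xbe, 0x95, 0xce]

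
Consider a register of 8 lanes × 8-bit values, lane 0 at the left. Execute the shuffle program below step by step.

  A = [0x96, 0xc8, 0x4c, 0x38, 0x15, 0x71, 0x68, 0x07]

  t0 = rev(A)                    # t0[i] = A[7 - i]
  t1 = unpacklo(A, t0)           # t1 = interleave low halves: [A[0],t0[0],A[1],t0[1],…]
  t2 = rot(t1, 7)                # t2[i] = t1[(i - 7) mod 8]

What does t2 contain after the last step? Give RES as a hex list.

→ t0 |07|68|71|15|38|4c|c8|96|
→ t1 |96|07|c8|68|4c|71|38|15|
→ t2 |07|c8|68|4c|71|38|15|96|

RES = [0x07, 0xc8, 0x68, 0x4c, 0x71, 0x38, 0x15, 0x96]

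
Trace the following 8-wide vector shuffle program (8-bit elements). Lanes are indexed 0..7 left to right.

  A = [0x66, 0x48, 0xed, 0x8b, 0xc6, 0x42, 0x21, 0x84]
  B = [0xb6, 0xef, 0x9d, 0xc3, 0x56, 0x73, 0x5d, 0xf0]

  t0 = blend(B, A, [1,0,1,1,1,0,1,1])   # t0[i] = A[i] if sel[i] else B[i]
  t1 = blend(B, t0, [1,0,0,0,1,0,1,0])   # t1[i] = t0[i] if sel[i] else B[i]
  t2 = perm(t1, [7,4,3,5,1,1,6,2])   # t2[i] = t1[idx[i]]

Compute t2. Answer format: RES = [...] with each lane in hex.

→ t0 |66|ef|ed|8b|c6|73|21|84|
→ t1 |66|ef|9d|c3|c6|73|21|f0|
→ t2 |f0|c6|c3|73|ef|ef|21|9d|

RES = [ 0xf0  0xc6  0xc3  0x73  0xef  0xef  0x21  0x9d ]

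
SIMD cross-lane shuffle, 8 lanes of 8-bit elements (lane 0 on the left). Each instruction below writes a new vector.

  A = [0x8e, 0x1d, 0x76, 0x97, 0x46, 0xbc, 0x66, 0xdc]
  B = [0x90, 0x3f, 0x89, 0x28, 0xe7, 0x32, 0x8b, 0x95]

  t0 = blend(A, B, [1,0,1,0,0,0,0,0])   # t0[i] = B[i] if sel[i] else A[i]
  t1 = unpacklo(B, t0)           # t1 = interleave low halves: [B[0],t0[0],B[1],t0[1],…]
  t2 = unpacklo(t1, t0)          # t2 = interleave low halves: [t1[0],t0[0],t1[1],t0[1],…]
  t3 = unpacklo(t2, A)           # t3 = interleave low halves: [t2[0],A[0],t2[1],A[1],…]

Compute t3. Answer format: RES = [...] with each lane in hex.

t0 = [0x90, 0x1d, 0x89, 0x97, 0x46, 0xbc, 0x66, 0xdc]
t1 = [0x90, 0x90, 0x3f, 0x1d, 0x89, 0x89, 0x28, 0x97]
t2 = [0x90, 0x90, 0x90, 0x1d, 0x3f, 0x89, 0x1d, 0x97]
t3 = [0x90, 0x8e, 0x90, 0x1d, 0x90, 0x76, 0x1d, 0x97]

RES = [0x90, 0x8e, 0x90, 0x1d, 0x90, 0x76, 0x1d, 0x97]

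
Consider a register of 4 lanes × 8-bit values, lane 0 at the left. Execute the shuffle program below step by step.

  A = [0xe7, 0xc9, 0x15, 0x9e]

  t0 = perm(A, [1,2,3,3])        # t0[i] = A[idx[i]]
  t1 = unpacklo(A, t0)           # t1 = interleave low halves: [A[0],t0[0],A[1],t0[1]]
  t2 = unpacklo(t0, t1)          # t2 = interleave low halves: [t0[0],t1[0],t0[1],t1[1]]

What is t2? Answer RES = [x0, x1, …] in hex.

  t0: c9 15 9e 9e
  t1: e7 c9 c9 15
  t2: c9 e7 15 c9

RES = [0xc9, 0xe7, 0x15, 0xc9]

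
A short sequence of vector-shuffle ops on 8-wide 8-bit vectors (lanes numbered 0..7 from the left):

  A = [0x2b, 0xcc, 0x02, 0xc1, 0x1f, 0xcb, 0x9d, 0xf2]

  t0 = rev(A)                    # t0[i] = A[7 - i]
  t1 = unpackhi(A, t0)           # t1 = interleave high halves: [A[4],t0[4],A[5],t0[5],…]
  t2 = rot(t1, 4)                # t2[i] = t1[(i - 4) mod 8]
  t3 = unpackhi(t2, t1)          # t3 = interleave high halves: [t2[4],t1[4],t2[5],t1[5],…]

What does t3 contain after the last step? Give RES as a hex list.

RES = [ 0x1f  0x9d  0xc1  0xcc  0xcb  0xf2  0x02  0x2b ]

  t0: f2 9d cb 1f c1 02 cc 2b
  t1: 1f c1 cb 02 9d cc f2 2b
  t2: 9d cc f2 2b 1f c1 cb 02
  t3: 1f 9d c1 cc cb f2 02 2b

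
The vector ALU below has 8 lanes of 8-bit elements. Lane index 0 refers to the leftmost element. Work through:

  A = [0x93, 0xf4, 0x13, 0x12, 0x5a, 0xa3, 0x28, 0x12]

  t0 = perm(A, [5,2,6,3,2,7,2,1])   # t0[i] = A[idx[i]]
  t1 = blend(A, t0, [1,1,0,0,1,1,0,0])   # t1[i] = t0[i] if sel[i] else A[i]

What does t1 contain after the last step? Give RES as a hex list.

RES = [0xa3, 0x13, 0x13, 0x12, 0x13, 0x12, 0x28, 0x12]

  t0: a3 13 28 12 13 12 13 f4
  t1: a3 13 13 12 13 12 28 12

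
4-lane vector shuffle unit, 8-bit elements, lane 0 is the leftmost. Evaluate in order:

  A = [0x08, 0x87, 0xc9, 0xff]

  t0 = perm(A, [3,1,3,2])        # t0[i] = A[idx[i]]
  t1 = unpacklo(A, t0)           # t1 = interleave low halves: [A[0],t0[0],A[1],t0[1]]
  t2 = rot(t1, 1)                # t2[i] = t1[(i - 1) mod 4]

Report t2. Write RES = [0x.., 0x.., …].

RES = [ 0x87  0x08  0xff  0x87 ]

  t0: ff 87 ff c9
  t1: 08 ff 87 87
  t2: 87 08 ff 87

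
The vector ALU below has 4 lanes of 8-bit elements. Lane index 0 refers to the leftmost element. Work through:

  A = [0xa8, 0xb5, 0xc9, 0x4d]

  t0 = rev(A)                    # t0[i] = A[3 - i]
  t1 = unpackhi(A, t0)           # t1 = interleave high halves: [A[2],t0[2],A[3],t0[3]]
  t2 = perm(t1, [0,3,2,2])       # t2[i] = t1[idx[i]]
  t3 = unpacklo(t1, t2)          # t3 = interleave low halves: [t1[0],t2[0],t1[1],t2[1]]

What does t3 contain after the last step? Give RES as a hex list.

RES = [0xc9, 0xc9, 0xb5, 0xa8]

→ t0 |4d|c9|b5|a8|
→ t1 |c9|b5|4d|a8|
→ t2 |c9|a8|4d|4d|
→ t3 |c9|c9|b5|a8|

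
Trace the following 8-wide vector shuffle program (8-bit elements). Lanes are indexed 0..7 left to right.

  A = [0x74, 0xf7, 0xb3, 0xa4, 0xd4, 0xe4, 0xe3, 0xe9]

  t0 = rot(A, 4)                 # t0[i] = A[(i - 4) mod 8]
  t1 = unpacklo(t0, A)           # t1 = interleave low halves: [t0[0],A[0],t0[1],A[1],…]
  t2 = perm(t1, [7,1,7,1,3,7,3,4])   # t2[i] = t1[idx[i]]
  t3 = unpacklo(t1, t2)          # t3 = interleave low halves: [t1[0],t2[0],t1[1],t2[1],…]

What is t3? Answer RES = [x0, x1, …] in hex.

t0 = [0xd4, 0xe4, 0xe3, 0xe9, 0x74, 0xf7, 0xb3, 0xa4]
t1 = [0xd4, 0x74, 0xe4, 0xf7, 0xe3, 0xb3, 0xe9, 0xa4]
t2 = [0xa4, 0x74, 0xa4, 0x74, 0xf7, 0xa4, 0xf7, 0xe3]
t3 = [0xd4, 0xa4, 0x74, 0x74, 0xe4, 0xa4, 0xf7, 0x74]

RES = [ 0xd4  0xa4  0x74  0x74  0xe4  0xa4  0xf7  0x74 ]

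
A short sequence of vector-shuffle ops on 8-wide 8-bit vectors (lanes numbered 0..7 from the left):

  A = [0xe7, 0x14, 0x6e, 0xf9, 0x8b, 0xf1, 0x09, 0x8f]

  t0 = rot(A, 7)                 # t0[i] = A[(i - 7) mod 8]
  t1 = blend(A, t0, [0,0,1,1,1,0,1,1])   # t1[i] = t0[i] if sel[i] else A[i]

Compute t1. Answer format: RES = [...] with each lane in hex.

RES = [0xe7, 0x14, 0xf9, 0x8b, 0xf1, 0xf1, 0x8f, 0xe7]

→ t0 |14|6e|f9|8b|f1|09|8f|e7|
→ t1 |e7|14|f9|8b|f1|f1|8f|e7|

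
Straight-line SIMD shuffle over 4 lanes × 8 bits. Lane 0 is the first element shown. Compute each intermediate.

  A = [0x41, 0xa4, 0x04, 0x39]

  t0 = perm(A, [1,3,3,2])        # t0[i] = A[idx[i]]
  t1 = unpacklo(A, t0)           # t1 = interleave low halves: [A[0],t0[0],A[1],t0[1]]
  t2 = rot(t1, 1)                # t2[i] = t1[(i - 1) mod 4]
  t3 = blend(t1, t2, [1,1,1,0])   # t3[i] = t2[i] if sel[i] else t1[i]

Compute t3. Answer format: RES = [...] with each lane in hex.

RES = [0x39, 0x41, 0xa4, 0x39]

t0 = [0xa4, 0x39, 0x39, 0x04]
t1 = [0x41, 0xa4, 0xa4, 0x39]
t2 = [0x39, 0x41, 0xa4, 0xa4]
t3 = [0x39, 0x41, 0xa4, 0x39]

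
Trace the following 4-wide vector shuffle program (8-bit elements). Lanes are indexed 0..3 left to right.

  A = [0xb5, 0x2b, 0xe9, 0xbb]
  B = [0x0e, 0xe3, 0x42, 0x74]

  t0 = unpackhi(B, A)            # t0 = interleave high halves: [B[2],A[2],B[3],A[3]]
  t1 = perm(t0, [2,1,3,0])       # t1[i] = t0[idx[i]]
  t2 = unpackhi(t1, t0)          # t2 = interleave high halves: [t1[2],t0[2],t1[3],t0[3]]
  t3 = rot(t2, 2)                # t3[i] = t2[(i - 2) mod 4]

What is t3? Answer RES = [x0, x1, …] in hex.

  t0: 42 e9 74 bb
  t1: 74 e9 bb 42
  t2: bb 74 42 bb
  t3: 42 bb bb 74

RES = [0x42, 0xbb, 0xbb, 0x74]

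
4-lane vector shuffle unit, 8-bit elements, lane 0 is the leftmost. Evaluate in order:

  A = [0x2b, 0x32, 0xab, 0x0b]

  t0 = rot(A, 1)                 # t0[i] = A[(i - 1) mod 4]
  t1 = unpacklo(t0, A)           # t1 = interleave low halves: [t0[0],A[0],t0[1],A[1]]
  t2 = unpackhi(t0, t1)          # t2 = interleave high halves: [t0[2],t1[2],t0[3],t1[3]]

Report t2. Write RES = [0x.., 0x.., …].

→ t0 |0b|2b|32|ab|
→ t1 |0b|2b|2b|32|
→ t2 |32|2b|ab|32|

RES = [ 0x32  0x2b  0xab  0x32 ]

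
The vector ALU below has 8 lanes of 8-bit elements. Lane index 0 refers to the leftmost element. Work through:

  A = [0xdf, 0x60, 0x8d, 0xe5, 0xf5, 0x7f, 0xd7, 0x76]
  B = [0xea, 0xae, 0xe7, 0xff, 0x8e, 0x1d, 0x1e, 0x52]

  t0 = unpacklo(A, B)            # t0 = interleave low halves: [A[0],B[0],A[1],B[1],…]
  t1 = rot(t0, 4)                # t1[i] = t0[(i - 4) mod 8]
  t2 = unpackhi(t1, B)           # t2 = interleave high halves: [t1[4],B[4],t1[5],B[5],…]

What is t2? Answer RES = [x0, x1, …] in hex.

→ t0 |df|ea|60|ae|8d|e7|e5|ff|
→ t1 |8d|e7|e5|ff|df|ea|60|ae|
→ t2 |df|8e|ea|1d|60|1e|ae|52|

RES = [0xdf, 0x8e, 0xea, 0x1d, 0x60, 0x1e, 0xae, 0x52]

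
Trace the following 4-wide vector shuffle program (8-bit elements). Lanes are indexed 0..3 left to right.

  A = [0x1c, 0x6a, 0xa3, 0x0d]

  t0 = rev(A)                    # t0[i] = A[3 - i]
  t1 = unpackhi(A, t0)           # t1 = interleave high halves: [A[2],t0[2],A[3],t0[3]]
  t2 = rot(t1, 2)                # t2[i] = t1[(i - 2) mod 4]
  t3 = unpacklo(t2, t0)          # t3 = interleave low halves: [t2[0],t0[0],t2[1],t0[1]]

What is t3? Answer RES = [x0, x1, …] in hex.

t0 = [0x0d, 0xa3, 0x6a, 0x1c]
t1 = [0xa3, 0x6a, 0x0d, 0x1c]
t2 = [0x0d, 0x1c, 0xa3, 0x6a]
t3 = [0x0d, 0x0d, 0x1c, 0xa3]

RES = [ 0x0d  0x0d  0x1c  0xa3 ]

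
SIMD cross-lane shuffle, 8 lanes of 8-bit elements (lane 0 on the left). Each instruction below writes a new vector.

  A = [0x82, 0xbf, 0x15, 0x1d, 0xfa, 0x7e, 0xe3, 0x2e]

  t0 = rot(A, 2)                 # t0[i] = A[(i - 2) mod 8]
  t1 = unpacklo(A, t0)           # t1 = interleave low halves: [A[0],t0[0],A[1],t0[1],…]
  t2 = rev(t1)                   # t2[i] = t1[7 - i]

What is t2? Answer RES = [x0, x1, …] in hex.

t0 = [0xe3, 0x2e, 0x82, 0xbf, 0x15, 0x1d, 0xfa, 0x7e]
t1 = [0x82, 0xe3, 0xbf, 0x2e, 0x15, 0x82, 0x1d, 0xbf]
t2 = [0xbf, 0x1d, 0x82, 0x15, 0x2e, 0xbf, 0xe3, 0x82]

RES = [0xbf, 0x1d, 0x82, 0x15, 0x2e, 0xbf, 0xe3, 0x82]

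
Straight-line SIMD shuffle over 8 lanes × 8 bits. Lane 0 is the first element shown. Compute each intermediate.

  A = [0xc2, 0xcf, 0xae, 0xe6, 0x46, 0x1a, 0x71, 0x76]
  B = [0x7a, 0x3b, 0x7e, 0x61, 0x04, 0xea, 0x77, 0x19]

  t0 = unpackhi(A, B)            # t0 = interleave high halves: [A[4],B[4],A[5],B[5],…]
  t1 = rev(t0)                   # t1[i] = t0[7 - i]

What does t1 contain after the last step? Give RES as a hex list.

RES = [0x19, 0x76, 0x77, 0x71, 0xea, 0x1a, 0x04, 0x46]

  t0: 46 04 1a ea 71 77 76 19
  t1: 19 76 77 71 ea 1a 04 46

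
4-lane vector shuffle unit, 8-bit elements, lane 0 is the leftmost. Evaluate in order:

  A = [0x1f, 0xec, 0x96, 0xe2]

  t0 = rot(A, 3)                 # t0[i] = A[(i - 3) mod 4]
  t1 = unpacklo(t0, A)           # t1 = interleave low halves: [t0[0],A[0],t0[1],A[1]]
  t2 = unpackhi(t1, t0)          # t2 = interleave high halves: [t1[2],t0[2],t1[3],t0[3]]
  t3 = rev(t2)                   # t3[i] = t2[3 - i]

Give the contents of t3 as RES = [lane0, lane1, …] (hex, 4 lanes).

  t0: ec 96 e2 1f
  t1: ec 1f 96 ec
  t2: 96 e2 ec 1f
  t3: 1f ec e2 96

RES = [ 0x1f  0xec  0xe2  0x96 ]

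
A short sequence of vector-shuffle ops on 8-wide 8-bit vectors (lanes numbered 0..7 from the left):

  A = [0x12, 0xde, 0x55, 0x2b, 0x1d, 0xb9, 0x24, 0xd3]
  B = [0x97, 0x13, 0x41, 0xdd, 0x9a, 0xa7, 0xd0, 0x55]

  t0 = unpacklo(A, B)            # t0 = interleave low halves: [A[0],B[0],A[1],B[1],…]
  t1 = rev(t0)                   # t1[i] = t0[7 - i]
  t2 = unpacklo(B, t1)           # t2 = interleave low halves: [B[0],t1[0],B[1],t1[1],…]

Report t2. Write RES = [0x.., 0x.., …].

RES = [0x97, 0xdd, 0x13, 0x2b, 0x41, 0x41, 0xdd, 0x55]

t0 = [0x12, 0x97, 0xde, 0x13, 0x55, 0x41, 0x2b, 0xdd]
t1 = [0xdd, 0x2b, 0x41, 0x55, 0x13, 0xde, 0x97, 0x12]
t2 = [0x97, 0xdd, 0x13, 0x2b, 0x41, 0x41, 0xdd, 0x55]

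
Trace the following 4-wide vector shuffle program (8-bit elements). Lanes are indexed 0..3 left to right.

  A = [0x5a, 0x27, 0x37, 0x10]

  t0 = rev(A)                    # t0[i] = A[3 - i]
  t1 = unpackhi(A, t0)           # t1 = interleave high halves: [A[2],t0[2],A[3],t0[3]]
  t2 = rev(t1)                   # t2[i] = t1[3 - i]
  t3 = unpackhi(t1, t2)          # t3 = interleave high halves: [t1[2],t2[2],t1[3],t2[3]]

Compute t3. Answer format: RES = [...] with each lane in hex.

RES = [0x10, 0x27, 0x5a, 0x37]

  t0: 10 37 27 5a
  t1: 37 27 10 5a
  t2: 5a 10 27 37
  t3: 10 27 5a 37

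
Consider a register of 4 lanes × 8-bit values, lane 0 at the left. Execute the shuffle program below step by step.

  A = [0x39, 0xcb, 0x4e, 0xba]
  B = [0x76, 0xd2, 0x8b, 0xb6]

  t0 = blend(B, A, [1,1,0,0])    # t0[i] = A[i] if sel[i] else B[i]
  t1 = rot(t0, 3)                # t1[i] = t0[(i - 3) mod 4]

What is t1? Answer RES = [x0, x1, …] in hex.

RES = [ 0xcb  0x8b  0xb6  0x39 ]

→ t0 |39|cb|8b|b6|
→ t1 |cb|8b|b6|39|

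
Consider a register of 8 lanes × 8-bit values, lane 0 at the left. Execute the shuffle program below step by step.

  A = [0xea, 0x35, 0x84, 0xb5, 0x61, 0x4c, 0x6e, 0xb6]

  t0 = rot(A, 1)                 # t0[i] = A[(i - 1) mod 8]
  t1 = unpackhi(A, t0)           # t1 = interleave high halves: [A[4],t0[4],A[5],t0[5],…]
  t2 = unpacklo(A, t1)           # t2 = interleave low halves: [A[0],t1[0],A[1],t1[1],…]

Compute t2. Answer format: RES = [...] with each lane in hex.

→ t0 |b6|ea|35|84|b5|61|4c|6e|
→ t1 |61|b5|4c|61|6e|4c|b6|6e|
→ t2 |ea|61|35|b5|84|4c|b5|61|

RES = [0xea, 0x61, 0x35, 0xb5, 0x84, 0x4c, 0xb5, 0x61]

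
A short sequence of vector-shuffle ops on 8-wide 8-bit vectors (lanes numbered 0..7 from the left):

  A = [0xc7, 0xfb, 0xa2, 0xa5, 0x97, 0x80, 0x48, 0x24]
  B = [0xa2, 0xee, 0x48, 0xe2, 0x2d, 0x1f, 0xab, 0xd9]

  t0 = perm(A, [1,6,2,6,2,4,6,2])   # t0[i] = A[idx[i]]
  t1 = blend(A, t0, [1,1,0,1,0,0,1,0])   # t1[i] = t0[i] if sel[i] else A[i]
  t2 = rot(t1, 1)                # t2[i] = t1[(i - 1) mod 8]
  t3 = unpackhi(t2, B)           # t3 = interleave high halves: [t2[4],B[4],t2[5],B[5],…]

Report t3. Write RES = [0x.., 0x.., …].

RES = [ 0x48  0x2d  0x97  0x1f  0x80  0xab  0x48  0xd9 ]

t0 = [0xfb, 0x48, 0xa2, 0x48, 0xa2, 0x97, 0x48, 0xa2]
t1 = [0xfb, 0x48, 0xa2, 0x48, 0x97, 0x80, 0x48, 0x24]
t2 = [0x24, 0xfb, 0x48, 0xa2, 0x48, 0x97, 0x80, 0x48]
t3 = [0x48, 0x2d, 0x97, 0x1f, 0x80, 0xab, 0x48, 0xd9]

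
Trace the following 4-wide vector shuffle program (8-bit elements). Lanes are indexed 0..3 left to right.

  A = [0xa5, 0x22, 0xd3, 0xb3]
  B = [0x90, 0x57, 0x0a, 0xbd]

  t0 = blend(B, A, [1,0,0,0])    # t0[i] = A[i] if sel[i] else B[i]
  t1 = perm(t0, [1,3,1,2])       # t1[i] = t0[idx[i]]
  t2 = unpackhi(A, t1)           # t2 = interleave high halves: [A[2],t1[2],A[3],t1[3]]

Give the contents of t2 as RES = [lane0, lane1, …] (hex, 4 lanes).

t0 = [0xa5, 0x57, 0x0a, 0xbd]
t1 = [0x57, 0xbd, 0x57, 0x0a]
t2 = [0xd3, 0x57, 0xb3, 0x0a]

RES = [ 0xd3  0x57  0xb3  0x0a ]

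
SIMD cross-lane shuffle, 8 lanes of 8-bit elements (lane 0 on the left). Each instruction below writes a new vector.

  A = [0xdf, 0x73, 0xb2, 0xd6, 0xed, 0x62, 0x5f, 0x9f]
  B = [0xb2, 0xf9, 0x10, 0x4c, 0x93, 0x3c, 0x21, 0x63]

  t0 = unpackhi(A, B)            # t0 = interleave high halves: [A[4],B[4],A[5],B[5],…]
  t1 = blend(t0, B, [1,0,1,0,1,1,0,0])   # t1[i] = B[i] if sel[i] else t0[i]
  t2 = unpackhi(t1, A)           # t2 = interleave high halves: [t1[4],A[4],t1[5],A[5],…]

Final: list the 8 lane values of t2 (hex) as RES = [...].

RES = [ 0x93  0xed  0x3c  0x62  0x9f  0x5f  0x63  0x9f ]

t0 = [0xed, 0x93, 0x62, 0x3c, 0x5f, 0x21, 0x9f, 0x63]
t1 = [0xb2, 0x93, 0x10, 0x3c, 0x93, 0x3c, 0x9f, 0x63]
t2 = [0x93, 0xed, 0x3c, 0x62, 0x9f, 0x5f, 0x63, 0x9f]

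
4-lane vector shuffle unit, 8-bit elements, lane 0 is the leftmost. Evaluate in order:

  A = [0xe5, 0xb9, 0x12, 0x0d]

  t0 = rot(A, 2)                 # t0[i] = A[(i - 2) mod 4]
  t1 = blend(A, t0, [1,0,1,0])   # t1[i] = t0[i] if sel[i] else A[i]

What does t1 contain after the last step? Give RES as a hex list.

RES = [ 0x12  0xb9  0xe5  0x0d ]

t0 = [0x12, 0x0d, 0xe5, 0xb9]
t1 = [0x12, 0xb9, 0xe5, 0x0d]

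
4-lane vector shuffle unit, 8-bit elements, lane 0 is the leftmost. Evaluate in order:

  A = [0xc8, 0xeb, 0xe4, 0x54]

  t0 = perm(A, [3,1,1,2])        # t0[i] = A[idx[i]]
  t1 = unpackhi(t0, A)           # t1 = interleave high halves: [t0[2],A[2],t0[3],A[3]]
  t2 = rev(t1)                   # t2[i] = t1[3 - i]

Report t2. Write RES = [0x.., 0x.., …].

t0 = [0x54, 0xeb, 0xeb, 0xe4]
t1 = [0xeb, 0xe4, 0xe4, 0x54]
t2 = [0x54, 0xe4, 0xe4, 0xeb]

RES = [0x54, 0xe4, 0xe4, 0xeb]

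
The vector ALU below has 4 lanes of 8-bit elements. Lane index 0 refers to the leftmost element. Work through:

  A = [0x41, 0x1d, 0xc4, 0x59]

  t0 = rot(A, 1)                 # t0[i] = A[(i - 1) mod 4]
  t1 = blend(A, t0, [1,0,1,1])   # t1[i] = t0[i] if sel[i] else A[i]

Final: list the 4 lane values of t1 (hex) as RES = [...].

RES = [ 0x59  0x1d  0x1d  0xc4 ]

  t0: 59 41 1d c4
  t1: 59 1d 1d c4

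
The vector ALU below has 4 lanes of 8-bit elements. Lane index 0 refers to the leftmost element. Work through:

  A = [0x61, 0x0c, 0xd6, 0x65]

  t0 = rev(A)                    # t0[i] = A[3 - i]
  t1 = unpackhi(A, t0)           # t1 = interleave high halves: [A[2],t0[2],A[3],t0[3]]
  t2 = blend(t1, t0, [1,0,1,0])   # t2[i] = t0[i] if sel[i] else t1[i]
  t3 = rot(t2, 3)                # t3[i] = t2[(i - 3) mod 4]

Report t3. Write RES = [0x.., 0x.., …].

RES = [ 0x0c  0x0c  0x61  0x65 ]

→ t0 |65|d6|0c|61|
→ t1 |d6|0c|65|61|
→ t2 |65|0c|0c|61|
→ t3 |0c|0c|61|65|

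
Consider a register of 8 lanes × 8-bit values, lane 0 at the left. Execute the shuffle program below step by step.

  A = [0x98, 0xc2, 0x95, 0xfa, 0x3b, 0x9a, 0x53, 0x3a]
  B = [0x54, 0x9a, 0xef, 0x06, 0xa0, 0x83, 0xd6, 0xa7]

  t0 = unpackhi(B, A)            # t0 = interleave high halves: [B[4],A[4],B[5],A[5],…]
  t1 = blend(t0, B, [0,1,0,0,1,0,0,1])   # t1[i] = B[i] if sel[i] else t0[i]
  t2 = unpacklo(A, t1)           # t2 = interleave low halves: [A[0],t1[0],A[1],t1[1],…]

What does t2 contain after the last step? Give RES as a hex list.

RES = [0x98, 0xa0, 0xc2, 0x9a, 0x95, 0x83, 0xfa, 0x9a]

→ t0 |a0|3b|83|9a|d6|53|a7|3a|
→ t1 |a0|9a|83|9a|a0|53|a7|a7|
→ t2 |98|a0|c2|9a|95|83|fa|9a|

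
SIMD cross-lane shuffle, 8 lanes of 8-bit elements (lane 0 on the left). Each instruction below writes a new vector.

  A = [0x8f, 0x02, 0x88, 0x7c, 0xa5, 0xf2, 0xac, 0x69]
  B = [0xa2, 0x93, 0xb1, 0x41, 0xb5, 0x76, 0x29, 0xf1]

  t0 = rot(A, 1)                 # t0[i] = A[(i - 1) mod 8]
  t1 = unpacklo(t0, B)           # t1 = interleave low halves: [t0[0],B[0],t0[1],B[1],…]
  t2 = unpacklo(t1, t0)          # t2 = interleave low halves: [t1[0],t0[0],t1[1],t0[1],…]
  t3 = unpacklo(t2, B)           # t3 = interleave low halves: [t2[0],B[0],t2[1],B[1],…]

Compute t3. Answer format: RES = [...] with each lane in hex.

RES = [ 0x69  0xa2  0x69  0x93  0xa2  0xb1  0x8f  0x41 ]

→ t0 |69|8f|02|88|7c|a5|f2|ac|
→ t1 |69|a2|8f|93|02|b1|88|41|
→ t2 |69|69|a2|8f|8f|02|93|88|
→ t3 |69|a2|69|93|a2|b1|8f|41|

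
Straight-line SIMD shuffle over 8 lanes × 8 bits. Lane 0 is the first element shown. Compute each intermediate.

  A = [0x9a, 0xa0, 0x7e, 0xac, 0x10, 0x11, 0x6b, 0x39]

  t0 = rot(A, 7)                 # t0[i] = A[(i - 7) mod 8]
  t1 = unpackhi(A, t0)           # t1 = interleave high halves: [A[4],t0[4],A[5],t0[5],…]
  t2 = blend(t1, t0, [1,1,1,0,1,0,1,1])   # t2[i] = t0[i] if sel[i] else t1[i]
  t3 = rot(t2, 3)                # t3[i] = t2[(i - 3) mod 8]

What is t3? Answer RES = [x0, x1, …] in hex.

t0 = [0xa0, 0x7e, 0xac, 0x10, 0x11, 0x6b, 0x39, 0x9a]
t1 = [0x10, 0x11, 0x11, 0x6b, 0x6b, 0x39, 0x39, 0x9a]
t2 = [0xa0, 0x7e, 0xac, 0x6b, 0x11, 0x39, 0x39, 0x9a]
t3 = [0x39, 0x39, 0x9a, 0xa0, 0x7e, 0xac, 0x6b, 0x11]

RES = [0x39, 0x39, 0x9a, 0xa0, 0x7e, 0xac, 0x6b, 0x11]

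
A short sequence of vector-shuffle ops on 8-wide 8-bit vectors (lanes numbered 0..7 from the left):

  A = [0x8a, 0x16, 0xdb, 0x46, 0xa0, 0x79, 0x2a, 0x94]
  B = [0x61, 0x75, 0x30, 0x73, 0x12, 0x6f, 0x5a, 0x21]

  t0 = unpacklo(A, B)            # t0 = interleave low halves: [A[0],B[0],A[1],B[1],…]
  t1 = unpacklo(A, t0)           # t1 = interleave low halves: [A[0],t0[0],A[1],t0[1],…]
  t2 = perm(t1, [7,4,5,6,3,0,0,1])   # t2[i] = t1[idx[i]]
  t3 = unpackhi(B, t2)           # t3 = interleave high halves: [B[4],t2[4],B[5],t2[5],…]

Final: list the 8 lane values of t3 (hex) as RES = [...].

→ t0 |8a|61|16|75|db|30|46|73|
→ t1 |8a|8a|16|61|db|16|46|75|
→ t2 |75|db|16|46|61|8a|8a|8a|
→ t3 |12|61|6f|8a|5a|8a|21|8a|

RES = [ 0x12  0x61  0x6f  0x8a  0x5a  0x8a  0x21  0x8a ]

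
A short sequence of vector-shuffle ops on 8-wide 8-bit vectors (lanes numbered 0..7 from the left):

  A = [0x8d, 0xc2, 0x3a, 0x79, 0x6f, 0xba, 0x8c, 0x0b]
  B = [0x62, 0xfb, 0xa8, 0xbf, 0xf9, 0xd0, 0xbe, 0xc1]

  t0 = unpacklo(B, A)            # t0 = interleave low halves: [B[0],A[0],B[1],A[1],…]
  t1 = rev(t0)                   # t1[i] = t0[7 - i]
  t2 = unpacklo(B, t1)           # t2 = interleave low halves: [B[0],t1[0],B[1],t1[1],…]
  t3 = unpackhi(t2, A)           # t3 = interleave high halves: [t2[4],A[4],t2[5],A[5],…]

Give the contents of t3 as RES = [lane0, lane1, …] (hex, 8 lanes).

t0 = [0x62, 0x8d, 0xfb, 0xc2, 0xa8, 0x3a, 0xbf, 0x79]
t1 = [0x79, 0xbf, 0x3a, 0xa8, 0xc2, 0xfb, 0x8d, 0x62]
t2 = [0x62, 0x79, 0xfb, 0xbf, 0xa8, 0x3a, 0xbf, 0xa8]
t3 = [0xa8, 0x6f, 0x3a, 0xba, 0xbf, 0x8c, 0xa8, 0x0b]

RES = [0xa8, 0x6f, 0x3a, 0xba, 0xbf, 0x8c, 0xa8, 0x0b]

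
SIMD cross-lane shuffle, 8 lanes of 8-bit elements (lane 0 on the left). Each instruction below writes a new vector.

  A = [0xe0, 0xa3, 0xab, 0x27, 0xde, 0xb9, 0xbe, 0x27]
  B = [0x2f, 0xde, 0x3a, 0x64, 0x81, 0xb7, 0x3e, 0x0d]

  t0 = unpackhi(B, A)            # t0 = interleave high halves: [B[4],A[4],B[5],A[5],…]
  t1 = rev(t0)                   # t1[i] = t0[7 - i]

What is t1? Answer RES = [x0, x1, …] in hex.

t0 = [0x81, 0xde, 0xb7, 0xb9, 0x3e, 0xbe, 0x0d, 0x27]
t1 = [0x27, 0x0d, 0xbe, 0x3e, 0xb9, 0xb7, 0xde, 0x81]

RES = [ 0x27  0x0d  0xbe  0x3e  0xb9  0xb7  0xde  0x81 ]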